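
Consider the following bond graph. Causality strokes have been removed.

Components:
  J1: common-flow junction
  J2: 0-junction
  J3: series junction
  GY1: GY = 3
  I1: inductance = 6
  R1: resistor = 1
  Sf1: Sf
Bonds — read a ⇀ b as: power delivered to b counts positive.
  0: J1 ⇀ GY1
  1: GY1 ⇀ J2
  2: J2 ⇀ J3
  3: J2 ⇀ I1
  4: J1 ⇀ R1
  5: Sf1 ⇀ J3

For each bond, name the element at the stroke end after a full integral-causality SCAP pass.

b5 →Sf1  (Sf1 fixes flow; stroke at Sf1)
b2 →J3  (J3: bond 5 brought flow, rest push out)
b3 →I1  (I1 integral (f out))
b1 →J2  (only one effort-in slot at J2)
b0 →J1  (through GY1, causality inverts; strokes same side of GY1)
b4 →R1  (closing 1-jn rule on J1)

#0 stroke at J1
#1 stroke at J2
#2 stroke at J3
#3 stroke at I1
#4 stroke at R1
#5 stroke at Sf1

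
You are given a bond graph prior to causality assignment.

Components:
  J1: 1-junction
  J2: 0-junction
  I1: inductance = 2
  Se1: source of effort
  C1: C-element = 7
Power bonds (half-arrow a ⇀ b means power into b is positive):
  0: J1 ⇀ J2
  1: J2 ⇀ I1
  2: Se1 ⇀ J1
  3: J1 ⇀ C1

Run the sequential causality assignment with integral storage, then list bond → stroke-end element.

β0 |J2
β1 |I1
β2 |J1
β3 |J1

bond 2 |J1  (Se1 (Se) sets effort on bond)
bond 1 |I1  (I1 integral (f out))
bond 0 |J2  (J2: last free bond brings effort in)
bond 3 |J1  (1-jn J1 has f-setter on 0)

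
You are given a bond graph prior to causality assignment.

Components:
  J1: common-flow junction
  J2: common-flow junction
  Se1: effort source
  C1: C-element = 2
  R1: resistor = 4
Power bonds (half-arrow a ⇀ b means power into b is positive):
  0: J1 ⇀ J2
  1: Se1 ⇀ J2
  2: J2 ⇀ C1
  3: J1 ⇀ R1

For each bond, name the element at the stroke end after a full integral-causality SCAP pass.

b0 stroke→J1
b1 stroke→J2
b2 stroke→J2
b3 stroke→R1

#1 →J2  (Se1: effort source, stroke at far end)
#2 →J2  (C1 outputs effort q/C1)
#0 →J1  (only one flow-in slot at J2)
#3 →R1  (J1 needs exactly one f-in)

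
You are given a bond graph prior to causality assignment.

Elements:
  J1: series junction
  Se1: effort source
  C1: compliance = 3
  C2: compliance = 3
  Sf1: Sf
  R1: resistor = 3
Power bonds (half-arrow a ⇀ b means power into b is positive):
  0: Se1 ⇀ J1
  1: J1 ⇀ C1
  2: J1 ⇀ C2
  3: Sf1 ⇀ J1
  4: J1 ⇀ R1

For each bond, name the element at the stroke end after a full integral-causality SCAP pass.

#0 →J1
#1 →J1
#2 →J1
#3 →Sf1
#4 →J1

b0 stroke→J1  (source Se1 imposes e)
b3 stroke→Sf1  (Sf1 (Sf) sets flow on bond)
b1 stroke→J1  (common-f at J1 fixed by 3)
b2 stroke→J1  (J1 flow already set via bond 3)
b4 stroke→J1  (common-f at J1 fixed by 3)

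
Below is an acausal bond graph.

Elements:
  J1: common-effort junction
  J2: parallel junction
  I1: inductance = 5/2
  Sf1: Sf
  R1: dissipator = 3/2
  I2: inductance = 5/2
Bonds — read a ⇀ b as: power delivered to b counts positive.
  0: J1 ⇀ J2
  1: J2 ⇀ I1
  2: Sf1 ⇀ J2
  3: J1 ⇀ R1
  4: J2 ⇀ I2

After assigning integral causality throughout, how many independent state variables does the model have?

bond 2 →Sf1  (Sf1 (Sf) sets flow on bond)
bond 1 →I1  (I1 integral (f out))
bond 4 →I2  (I2 integral (f out))
bond 0 →J2  (J2: last free bond brings effort in)
bond 3 →J1  (only one effort-in slot at J1)

2  (I1, I2 all integral)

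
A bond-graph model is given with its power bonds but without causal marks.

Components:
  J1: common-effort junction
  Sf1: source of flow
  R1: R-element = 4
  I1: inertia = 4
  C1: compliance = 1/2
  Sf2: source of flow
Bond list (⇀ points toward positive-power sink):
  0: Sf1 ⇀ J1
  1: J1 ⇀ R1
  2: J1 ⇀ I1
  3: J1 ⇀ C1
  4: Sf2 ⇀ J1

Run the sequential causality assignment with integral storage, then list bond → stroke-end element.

b0 stroke→Sf1
b1 stroke→R1
b2 stroke→I1
b3 stroke→J1
b4 stroke→Sf2

#0 |Sf1  (Sf1 fixes flow; stroke at Sf1)
#4 |Sf2  (Sf2 fixes flow; stroke at Sf2)
#2 |I1  (I1 outputs flow p/I1)
#3 |J1  (prefer integral on C1)
#1 |R1  (0-jn J1 has e-setter on 3)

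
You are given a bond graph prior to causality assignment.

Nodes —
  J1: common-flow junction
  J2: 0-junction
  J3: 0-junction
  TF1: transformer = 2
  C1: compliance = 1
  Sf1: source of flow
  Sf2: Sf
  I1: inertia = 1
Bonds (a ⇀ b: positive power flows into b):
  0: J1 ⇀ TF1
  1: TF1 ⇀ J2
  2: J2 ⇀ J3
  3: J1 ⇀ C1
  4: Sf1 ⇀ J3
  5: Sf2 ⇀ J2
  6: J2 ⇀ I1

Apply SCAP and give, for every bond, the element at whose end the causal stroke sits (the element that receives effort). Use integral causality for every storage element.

#4 →Sf1  (Sf1 (Sf) sets flow on bond)
#5 →Sf2  (Sf2 (Sf) sets flow on bond)
#2 →J3  (J3: last free bond brings effort in)
#3 →J1  (C1 outputs effort q/C1)
#0 →TF1  (J1 needs exactly one f-in)
#1 →J2  (TF TF1: opposite of bond 0)
#6 →I1  (common-e at J2 fixed by 1)

b0 stroke→TF1
b1 stroke→J2
b2 stroke→J3
b3 stroke→J1
b4 stroke→Sf1
b5 stroke→Sf2
b6 stroke→I1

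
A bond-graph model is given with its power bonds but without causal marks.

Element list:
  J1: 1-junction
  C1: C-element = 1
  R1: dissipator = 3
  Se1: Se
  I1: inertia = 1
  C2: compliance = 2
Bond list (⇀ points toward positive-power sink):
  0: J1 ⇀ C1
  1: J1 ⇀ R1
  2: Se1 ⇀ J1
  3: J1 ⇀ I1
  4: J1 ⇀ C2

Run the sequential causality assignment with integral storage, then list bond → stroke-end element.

#0 stroke at J1
#1 stroke at J1
#2 stroke at J1
#3 stroke at I1
#4 stroke at J1

b2 stroke→J1  (Se1 (Se) sets effort on bond)
b0 stroke→J1  (C1 integral (e out))
b3 stroke→I1  (I1: I, integral causality)
b1 stroke→J1  (J1 flow already set via bond 3)
b4 stroke→J1  (J1 flow already set via bond 3)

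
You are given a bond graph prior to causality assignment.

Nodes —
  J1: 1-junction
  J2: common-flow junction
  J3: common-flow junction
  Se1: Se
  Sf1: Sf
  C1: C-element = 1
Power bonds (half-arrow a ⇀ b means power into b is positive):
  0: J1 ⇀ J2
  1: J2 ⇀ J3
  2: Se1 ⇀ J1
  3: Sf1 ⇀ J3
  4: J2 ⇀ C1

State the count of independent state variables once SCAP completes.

1  (C1 all integral)

#2 stroke→J1  (Se1 fixes effort; stroke away)
#3 stroke→Sf1  (Sf1: flow source, stroke at near end)
#0 stroke→J2  (only one flow-in slot at J1)
#1 stroke→J3  (J3 flow already set via bond 3)
#4 stroke→J2  (1-jn J2 has f-setter on 1)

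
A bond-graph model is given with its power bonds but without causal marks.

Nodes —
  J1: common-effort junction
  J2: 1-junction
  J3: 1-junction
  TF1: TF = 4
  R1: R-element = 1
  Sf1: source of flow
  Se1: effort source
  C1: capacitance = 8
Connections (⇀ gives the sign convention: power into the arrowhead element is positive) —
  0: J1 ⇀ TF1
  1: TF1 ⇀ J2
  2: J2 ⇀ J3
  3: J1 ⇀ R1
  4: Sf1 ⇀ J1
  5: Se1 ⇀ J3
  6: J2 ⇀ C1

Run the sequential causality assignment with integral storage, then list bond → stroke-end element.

#4 →Sf1  (Sf1 fixes flow; stroke at Sf1)
#5 →J3  (Se1 (Se) sets effort on bond)
#2 →J2  (J3 needs exactly one f-in)
#6 →J2  (prefer integral on C1)
#1 →TF1  (only one flow-in slot at J2)
#0 →J1  (TF1: transformer flips bond 1)
#3 →R1  (J1: bond 0 brought effort, rest push out)

β0 →J1
β1 →TF1
β2 →J2
β3 →R1
β4 →Sf1
β5 →J3
β6 →J2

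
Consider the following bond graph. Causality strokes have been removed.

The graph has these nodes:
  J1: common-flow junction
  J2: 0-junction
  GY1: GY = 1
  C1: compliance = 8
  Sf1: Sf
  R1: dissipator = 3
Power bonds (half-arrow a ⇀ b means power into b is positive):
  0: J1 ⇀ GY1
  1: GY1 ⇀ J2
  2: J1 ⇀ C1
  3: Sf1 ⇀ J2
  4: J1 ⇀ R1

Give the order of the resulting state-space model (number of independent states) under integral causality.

b3 stroke→Sf1  (source Sf1 imposes f)
b1 stroke→J2  (J2 needs exactly one e-in)
b0 stroke→J1  (GY1 both-in/both-out from 1)
b2 stroke→J1  (C1: C, integral causality)
b4 stroke→R1  (only one flow-in slot at J1)

1  (C1 all integral)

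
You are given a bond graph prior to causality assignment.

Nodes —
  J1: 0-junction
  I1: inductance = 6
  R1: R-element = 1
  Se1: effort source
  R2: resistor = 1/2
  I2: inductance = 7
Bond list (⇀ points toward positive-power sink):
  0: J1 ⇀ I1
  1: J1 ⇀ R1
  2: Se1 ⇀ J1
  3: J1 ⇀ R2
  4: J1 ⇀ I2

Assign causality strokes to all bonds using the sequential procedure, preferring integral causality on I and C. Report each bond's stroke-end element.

bond 2 |J1  (Se1: effort source, stroke at far end)
bond 0 |I1  (J1 effort already set via bond 2)
bond 1 |R1  (0-jn J1 has e-setter on 2)
bond 3 |R2  (0-jn J1 has e-setter on 2)
bond 4 |I2  (J1 effort already set via bond 2)

β0 stroke at I1
β1 stroke at R1
β2 stroke at J1
β3 stroke at R2
β4 stroke at I2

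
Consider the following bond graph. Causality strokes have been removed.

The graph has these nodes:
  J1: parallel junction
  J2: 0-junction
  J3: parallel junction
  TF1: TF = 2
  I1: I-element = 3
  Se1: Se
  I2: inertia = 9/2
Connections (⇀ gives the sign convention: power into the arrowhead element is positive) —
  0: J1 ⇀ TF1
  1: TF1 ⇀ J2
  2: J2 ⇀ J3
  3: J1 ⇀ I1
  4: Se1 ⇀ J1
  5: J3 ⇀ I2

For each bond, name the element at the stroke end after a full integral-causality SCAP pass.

#4 stroke at J1  (Se1 (Se) sets effort on bond)
#0 stroke at TF1  (J1: bond 4 brought effort, rest push out)
#3 stroke at I1  (J1 effort already set via bond 4)
#1 stroke at J2  (through TF1, causality passes straight; one stroke at TF1)
#2 stroke at J3  (J2: bond 1 brought effort, rest push out)
#5 stroke at I2  (J3: bond 2 brought effort, rest push out)

β0 stroke at TF1
β1 stroke at J2
β2 stroke at J3
β3 stroke at I1
β4 stroke at J1
β5 stroke at I2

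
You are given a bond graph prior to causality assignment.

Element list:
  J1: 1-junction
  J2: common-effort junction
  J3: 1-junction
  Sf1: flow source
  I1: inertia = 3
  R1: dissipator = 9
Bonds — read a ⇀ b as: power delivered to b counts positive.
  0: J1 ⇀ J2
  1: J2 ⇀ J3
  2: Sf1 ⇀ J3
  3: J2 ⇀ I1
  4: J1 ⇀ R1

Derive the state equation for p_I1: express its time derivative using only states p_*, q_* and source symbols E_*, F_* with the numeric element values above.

bond 2 →Sf1  (Sf1 fixes flow; stroke at Sf1)
bond 1 →J3  (J3 flow already set via bond 2)
bond 3 →I1  (I1 outputs flow p/I1)
bond 0 →J2  (J2 needs exactly one e-in)
bond 4 →J1  (1-jn J1 has f-setter on 0)

dp_I1/dt = -9*F_Sf1 - 3*p_I1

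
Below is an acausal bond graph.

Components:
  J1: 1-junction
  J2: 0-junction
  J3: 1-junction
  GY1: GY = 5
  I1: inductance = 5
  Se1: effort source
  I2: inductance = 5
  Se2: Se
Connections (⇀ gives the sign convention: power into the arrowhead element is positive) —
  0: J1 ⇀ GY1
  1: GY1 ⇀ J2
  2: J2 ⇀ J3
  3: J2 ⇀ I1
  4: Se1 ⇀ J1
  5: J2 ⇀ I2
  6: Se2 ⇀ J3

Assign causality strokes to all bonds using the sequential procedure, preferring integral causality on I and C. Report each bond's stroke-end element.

bond 0 stroke→GY1
bond 1 stroke→GY1
bond 2 stroke→J2
bond 3 stroke→I1
bond 4 stroke→J1
bond 5 stroke→I2
bond 6 stroke→J3

β4 stroke→J1  (source Se1 imposes e)
β6 stroke→J3  (source Se2 imposes e)
β0 stroke→GY1  (J1: last free bond brings flow in)
β2 stroke→J2  (J3 needs exactly one f-in)
β1 stroke→GY1  (GY1 both-in/both-out from 0)
β3 stroke→I1  (J2: bond 2 brought effort, rest push out)
β5 stroke→I2  (common-e at J2 fixed by 2)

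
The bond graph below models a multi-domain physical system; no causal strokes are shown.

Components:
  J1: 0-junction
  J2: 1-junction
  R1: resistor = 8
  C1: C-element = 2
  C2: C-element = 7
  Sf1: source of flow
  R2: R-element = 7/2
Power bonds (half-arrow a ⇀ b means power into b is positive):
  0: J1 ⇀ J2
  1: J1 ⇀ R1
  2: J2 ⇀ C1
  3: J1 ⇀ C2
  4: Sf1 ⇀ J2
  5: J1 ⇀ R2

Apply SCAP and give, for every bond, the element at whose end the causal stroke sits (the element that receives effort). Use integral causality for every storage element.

β4 stroke→Sf1  (Sf1: flow source, stroke at near end)
β0 stroke→J2  (J2 flow already set via bond 4)
β2 stroke→J2  (common-f at J2 fixed by 4)
β3 stroke→J1  (C2 integral (e out))
β1 stroke→R1  (0-jn J1 has e-setter on 3)
β5 stroke→R2  (0-jn J1 has e-setter on 3)

β0 →J2
β1 →R1
β2 →J2
β3 →J1
β4 →Sf1
β5 →R2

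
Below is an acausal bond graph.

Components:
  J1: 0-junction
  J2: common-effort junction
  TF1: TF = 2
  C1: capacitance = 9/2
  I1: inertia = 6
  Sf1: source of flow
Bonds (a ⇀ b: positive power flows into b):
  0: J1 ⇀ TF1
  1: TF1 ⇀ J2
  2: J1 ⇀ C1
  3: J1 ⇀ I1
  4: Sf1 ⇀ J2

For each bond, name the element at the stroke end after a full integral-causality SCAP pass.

b0 |TF1
b1 |J2
b2 |J1
b3 |I1
b4 |Sf1

bond 4 stroke at Sf1  (Sf1: flow source, stroke at near end)
bond 1 stroke at J2  (closing 0-jn rule on J2)
bond 0 stroke at TF1  (through TF1, causality passes straight; one stroke at TF1)
bond 2 stroke at J1  (C1 outputs effort q/C1)
bond 3 stroke at I1  (J1: bond 2 brought effort, rest push out)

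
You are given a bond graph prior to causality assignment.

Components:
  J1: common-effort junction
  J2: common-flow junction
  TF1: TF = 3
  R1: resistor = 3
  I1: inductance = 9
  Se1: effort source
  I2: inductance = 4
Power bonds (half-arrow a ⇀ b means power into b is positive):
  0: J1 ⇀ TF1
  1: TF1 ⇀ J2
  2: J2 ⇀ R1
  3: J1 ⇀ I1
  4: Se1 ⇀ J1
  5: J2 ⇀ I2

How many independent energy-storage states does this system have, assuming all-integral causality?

b4 stroke at J1  (Se1: effort source, stroke at far end)
b0 stroke at TF1  (common-e at J1 fixed by 4)
b3 stroke at I1  (common-e at J1 fixed by 4)
b1 stroke at J2  (TF1 one-in-one-out from 0)
b5 stroke at I2  (I2 integral (f out))
b2 stroke at J2  (1-jn J2 has f-setter on 5)

2  (I1, I2 all integral)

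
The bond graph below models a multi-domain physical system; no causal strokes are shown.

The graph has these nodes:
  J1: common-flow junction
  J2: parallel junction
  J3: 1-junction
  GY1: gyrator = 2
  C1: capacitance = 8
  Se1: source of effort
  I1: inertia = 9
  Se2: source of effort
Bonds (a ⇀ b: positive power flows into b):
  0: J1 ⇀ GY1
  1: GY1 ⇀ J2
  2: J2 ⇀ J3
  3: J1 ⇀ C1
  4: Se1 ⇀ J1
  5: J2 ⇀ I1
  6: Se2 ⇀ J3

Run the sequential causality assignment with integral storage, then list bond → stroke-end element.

#4 stroke at J1  (source Se1 imposes e)
#6 stroke at J3  (Se2 (Se) sets effort on bond)
#2 stroke at J2  (J3 needs exactly one f-in)
#1 stroke at GY1  (J2 effort already set via bond 2)
#5 stroke at I1  (common-e at J2 fixed by 2)
#0 stroke at GY1  (through GY1, causality inverts; strokes same side of GY1)
#3 stroke at J1  (common-f at J1 fixed by 0)

b0 →GY1
b1 →GY1
b2 →J2
b3 →J1
b4 →J1
b5 →I1
b6 →J3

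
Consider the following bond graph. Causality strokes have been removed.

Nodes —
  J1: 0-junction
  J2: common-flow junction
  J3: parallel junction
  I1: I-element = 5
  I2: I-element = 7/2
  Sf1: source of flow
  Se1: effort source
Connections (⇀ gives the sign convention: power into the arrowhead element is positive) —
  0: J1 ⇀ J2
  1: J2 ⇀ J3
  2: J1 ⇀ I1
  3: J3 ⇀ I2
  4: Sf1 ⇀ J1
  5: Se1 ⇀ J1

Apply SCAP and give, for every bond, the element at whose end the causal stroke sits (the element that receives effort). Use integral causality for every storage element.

β4 stroke→Sf1  (source Sf1 imposes f)
β5 stroke→J1  (Se1 (Se) sets effort on bond)
β0 stroke→J2  (J1 effort already set via bond 5)
β2 stroke→I1  (J1: bond 5 brought effort, rest push out)
β1 stroke→J3  (J2 needs exactly one f-in)
β3 stroke→I2  (0-jn J3 has e-setter on 1)

bond 0 |J2
bond 1 |J3
bond 2 |I1
bond 3 |I2
bond 4 |Sf1
bond 5 |J1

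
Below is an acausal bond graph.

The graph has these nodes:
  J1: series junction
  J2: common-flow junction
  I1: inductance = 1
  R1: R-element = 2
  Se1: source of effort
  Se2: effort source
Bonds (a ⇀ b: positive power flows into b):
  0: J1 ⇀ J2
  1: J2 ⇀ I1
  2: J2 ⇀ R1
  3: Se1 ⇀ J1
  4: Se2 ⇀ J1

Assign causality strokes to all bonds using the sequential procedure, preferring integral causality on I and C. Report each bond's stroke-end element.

#0 →J2
#1 →I1
#2 →J2
#3 →J1
#4 →J1

bond 3 →J1  (Se1 fixes effort; stroke away)
bond 4 →J1  (Se2: effort source, stroke at far end)
bond 0 →J2  (J1 needs exactly one f-in)
bond 1 →I1  (I1 integral (f out))
bond 2 →J2  (common-f at J2 fixed by 1)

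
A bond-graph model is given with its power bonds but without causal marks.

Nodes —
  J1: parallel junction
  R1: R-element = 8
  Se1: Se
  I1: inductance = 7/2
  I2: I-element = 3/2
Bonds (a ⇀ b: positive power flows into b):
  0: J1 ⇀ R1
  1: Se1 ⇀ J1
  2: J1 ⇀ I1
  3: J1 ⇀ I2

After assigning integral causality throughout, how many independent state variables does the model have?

bond 1 stroke at J1  (source Se1 imposes e)
bond 0 stroke at R1  (J1 effort already set via bond 1)
bond 2 stroke at I1  (J1 effort already set via bond 1)
bond 3 stroke at I2  (common-e at J1 fixed by 1)

2  (I1, I2 all integral)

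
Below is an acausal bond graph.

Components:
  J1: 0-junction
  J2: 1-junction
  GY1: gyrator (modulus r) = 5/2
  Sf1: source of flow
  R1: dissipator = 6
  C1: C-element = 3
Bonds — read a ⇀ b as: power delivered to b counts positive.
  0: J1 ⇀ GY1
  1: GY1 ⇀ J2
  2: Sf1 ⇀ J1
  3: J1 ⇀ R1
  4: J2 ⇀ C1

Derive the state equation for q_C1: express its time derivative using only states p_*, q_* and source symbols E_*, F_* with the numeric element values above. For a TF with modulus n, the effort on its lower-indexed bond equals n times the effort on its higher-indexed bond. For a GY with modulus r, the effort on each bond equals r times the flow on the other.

#2 |Sf1  (Sf1 fixes flow; stroke at Sf1)
#4 |J2  (C1: C, integral causality)
#1 |GY1  (closing 1-jn rule on J2)
#0 |GY1  (GY GY1: same side as bond 1)
#3 |J1  (J1: last free bond brings effort in)

dq_C1/dt = 12*F_Sf1/5 - 8*q_C1/25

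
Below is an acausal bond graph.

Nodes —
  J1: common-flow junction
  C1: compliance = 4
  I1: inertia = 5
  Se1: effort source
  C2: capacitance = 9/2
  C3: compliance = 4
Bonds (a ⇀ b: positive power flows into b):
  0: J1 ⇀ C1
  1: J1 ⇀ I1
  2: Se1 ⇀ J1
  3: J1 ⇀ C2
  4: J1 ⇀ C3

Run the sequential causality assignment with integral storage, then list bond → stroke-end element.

b0 |J1
b1 |I1
b2 |J1
b3 |J1
b4 |J1

b2 stroke at J1  (Se1: effort source, stroke at far end)
b0 stroke at J1  (C1 outputs effort q/C1)
b1 stroke at I1  (I1: I, integral causality)
b3 stroke at J1  (1-jn J1 has f-setter on 1)
b4 stroke at J1  (J1 flow already set via bond 1)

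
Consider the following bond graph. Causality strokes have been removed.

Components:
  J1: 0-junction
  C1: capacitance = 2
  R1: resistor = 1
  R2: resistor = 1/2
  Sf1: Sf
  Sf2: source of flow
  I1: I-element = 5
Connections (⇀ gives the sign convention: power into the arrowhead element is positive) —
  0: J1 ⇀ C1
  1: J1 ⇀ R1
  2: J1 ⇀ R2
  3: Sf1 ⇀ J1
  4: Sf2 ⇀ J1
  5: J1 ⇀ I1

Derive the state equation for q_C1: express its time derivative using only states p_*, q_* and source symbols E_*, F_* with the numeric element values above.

dq_C1/dt = F_Sf1 + F_Sf2 - p_I1/5 - 3*q_C1/2

β3 stroke→Sf1  (Sf1 (Sf) sets flow on bond)
β4 stroke→Sf2  (Sf2: flow source, stroke at near end)
β0 stroke→J1  (prefer integral on C1)
β1 stroke→R1  (J1 effort already set via bond 0)
β2 stroke→R2  (0-jn J1 has e-setter on 0)
β5 stroke→I1  (0-jn J1 has e-setter on 0)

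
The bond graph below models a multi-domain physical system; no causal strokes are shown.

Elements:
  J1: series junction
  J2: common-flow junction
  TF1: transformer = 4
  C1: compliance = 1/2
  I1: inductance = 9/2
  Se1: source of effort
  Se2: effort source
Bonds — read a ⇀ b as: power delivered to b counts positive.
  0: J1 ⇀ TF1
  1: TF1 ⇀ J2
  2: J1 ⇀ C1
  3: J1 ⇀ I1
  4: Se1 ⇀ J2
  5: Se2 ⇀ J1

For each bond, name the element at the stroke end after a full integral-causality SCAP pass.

bond 0 stroke→J1
bond 1 stroke→TF1
bond 2 stroke→J1
bond 3 stroke→I1
bond 4 stroke→J2
bond 5 stroke→J1

b4 stroke→J2  (source Se1 imposes e)
b5 stroke→J1  (Se2 fixes effort; stroke away)
b1 stroke→TF1  (closing 1-jn rule on J2)
b0 stroke→J1  (through TF1, causality passes straight; one stroke at TF1)
b2 stroke→J1  (C1 integral (e out))
b3 stroke→I1  (closing 1-jn rule on J1)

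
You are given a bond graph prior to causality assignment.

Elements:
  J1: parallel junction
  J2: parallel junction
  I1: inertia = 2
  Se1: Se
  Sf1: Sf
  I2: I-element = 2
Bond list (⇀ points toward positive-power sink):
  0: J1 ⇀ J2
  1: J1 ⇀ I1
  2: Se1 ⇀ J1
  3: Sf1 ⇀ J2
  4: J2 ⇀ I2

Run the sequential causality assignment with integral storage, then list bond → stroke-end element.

β2 |J1  (Se1 fixes effort; stroke away)
β3 |Sf1  (source Sf1 imposes f)
β0 |J2  (J1 effort already set via bond 2)
β1 |I1  (J1 effort already set via bond 2)
β4 |I2  (common-e at J2 fixed by 0)

b0 stroke→J2
b1 stroke→I1
b2 stroke→J1
b3 stroke→Sf1
b4 stroke→I2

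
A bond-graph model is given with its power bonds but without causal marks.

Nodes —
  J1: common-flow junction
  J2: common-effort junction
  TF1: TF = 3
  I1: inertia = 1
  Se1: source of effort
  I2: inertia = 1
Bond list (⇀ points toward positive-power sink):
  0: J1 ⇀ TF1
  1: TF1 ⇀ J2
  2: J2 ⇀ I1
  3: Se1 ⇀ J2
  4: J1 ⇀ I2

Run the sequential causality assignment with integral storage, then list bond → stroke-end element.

b0 →J1
b1 →TF1
b2 →I1
b3 →J2
b4 →I2

bond 3 stroke→J2  (Se1: effort source, stroke at far end)
bond 1 stroke→TF1  (J2 effort already set via bond 3)
bond 2 stroke→I1  (0-jn J2 has e-setter on 3)
bond 0 stroke→J1  (TF1 one-in-one-out from 1)
bond 4 stroke→I2  (closing 1-jn rule on J1)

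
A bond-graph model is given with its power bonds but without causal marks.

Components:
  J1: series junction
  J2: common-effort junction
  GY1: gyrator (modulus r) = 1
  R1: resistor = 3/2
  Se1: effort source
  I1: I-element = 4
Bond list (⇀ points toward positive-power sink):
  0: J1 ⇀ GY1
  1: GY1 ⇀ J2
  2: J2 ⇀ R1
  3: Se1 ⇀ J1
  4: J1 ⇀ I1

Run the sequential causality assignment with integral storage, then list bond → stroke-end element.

#0 |J1
#1 |J2
#2 |R1
#3 |J1
#4 |I1

bond 3 |J1  (source Se1 imposes e)
bond 4 |I1  (I1 outputs flow p/I1)
bond 0 |J1  (J1: bond 4 brought flow, rest push out)
bond 1 |J2  (GY GY1: same side as bond 0)
bond 2 |R1  (0-jn J2 has e-setter on 1)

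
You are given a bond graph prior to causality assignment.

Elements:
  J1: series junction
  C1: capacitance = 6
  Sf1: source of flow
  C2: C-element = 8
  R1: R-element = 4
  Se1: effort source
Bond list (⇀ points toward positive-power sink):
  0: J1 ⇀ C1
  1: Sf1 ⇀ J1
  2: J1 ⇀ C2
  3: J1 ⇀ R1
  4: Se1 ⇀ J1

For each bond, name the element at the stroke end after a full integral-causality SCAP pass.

b0 →J1
b1 →Sf1
b2 →J1
b3 →J1
b4 →J1

b1 stroke→Sf1  (Sf1: flow source, stroke at near end)
b4 stroke→J1  (Se1 (Se) sets effort on bond)
b0 stroke→J1  (1-jn J1 has f-setter on 1)
b2 stroke→J1  (J1: bond 1 brought flow, rest push out)
b3 stroke→J1  (J1 flow already set via bond 1)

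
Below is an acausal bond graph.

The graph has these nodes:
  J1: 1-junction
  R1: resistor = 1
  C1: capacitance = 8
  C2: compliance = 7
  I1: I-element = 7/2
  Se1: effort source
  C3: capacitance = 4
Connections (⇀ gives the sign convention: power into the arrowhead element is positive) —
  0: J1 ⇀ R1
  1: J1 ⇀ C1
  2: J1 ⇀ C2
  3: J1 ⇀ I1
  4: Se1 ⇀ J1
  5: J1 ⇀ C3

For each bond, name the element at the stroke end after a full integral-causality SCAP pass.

β0 stroke at J1
β1 stroke at J1
β2 stroke at J1
β3 stroke at I1
β4 stroke at J1
β5 stroke at J1

β4 stroke at J1  (Se1 (Se) sets effort on bond)
β1 stroke at J1  (prefer integral on C1)
β2 stroke at J1  (C2 integral (e out))
β3 stroke at I1  (I1 integral (f out))
β0 stroke at J1  (common-f at J1 fixed by 3)
β5 stroke at J1  (J1 flow already set via bond 3)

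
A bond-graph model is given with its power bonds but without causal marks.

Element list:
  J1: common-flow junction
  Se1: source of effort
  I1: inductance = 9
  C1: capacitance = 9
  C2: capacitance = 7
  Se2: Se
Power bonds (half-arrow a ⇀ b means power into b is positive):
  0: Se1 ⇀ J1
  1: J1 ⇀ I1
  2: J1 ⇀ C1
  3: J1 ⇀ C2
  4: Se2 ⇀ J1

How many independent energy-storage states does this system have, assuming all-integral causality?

bond 0 stroke at J1  (Se1: effort source, stroke at far end)
bond 4 stroke at J1  (Se2 fixes effort; stroke away)
bond 1 stroke at I1  (I1 integral (f out))
bond 2 stroke at J1  (J1 flow already set via bond 1)
bond 3 stroke at J1  (J1: bond 1 brought flow, rest push out)

3  (C1, C2, I1 all integral)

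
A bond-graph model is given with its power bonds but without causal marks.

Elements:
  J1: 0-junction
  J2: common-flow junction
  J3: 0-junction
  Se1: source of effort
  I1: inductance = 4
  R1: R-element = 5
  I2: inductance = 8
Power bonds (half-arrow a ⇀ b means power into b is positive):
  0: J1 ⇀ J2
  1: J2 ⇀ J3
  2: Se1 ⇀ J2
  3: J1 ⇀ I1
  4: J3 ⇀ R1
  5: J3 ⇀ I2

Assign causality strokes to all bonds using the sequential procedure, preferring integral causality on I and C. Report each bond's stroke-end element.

bond 0 →J1
bond 1 →J2
bond 2 →J2
bond 3 →I1
bond 4 →J3
bond 5 →I2

bond 2 |J2  (Se1 (Se) sets effort on bond)
bond 3 |I1  (I1 integral (f out))
bond 0 |J1  (J1 needs exactly one e-in)
bond 1 |J2  (J2 flow already set via bond 0)
bond 5 |I2  (I2 integral (f out))
bond 4 |J3  (J3 needs exactly one e-in)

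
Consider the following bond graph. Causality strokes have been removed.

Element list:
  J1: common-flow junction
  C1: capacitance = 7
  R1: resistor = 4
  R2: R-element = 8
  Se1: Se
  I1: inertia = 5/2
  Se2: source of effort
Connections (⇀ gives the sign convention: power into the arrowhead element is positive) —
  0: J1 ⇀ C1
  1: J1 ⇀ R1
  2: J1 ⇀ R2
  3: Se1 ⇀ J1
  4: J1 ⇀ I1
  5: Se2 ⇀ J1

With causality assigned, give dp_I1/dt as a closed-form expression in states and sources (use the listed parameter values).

dp_I1/dt = E_Se1 + E_Se2 - 24*p_I1/5 - q_C1/7

b3 stroke at J1  (source Se1 imposes e)
b5 stroke at J1  (Se2: effort source, stroke at far end)
b0 stroke at J1  (C1: C, integral causality)
b4 stroke at I1  (I1: I, integral causality)
b1 stroke at J1  (J1 flow already set via bond 4)
b2 stroke at J1  (1-jn J1 has f-setter on 4)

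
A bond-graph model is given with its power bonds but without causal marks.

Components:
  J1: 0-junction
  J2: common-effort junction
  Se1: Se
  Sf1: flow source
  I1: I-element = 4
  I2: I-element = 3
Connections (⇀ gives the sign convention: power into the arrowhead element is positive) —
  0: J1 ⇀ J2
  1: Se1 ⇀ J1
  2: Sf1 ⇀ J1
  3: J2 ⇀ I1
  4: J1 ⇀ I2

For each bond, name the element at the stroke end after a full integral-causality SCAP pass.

b1 |J1  (source Se1 imposes e)
b2 |Sf1  (Sf1: flow source, stroke at near end)
b0 |J2  (J1 effort already set via bond 1)
b4 |I2  (J1 effort already set via bond 1)
b3 |I1  (common-e at J2 fixed by 0)

b0 |J2
b1 |J1
b2 |Sf1
b3 |I1
b4 |I2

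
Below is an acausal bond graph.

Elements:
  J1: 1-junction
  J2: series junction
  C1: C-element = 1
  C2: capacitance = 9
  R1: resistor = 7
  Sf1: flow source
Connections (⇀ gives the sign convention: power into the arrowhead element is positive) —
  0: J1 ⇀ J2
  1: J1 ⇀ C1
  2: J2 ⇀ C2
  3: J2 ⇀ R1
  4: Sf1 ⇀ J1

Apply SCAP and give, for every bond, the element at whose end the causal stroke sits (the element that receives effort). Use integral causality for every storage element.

#0 stroke→J1
#1 stroke→J1
#2 stroke→J2
#3 stroke→J2
#4 stroke→Sf1

b4 stroke→Sf1  (Sf1: flow source, stroke at near end)
b0 stroke→J1  (1-jn J1 has f-setter on 4)
b1 stroke→J1  (common-f at J1 fixed by 4)
b2 stroke→J2  (J2 flow already set via bond 0)
b3 stroke→J2  (J2: bond 0 brought flow, rest push out)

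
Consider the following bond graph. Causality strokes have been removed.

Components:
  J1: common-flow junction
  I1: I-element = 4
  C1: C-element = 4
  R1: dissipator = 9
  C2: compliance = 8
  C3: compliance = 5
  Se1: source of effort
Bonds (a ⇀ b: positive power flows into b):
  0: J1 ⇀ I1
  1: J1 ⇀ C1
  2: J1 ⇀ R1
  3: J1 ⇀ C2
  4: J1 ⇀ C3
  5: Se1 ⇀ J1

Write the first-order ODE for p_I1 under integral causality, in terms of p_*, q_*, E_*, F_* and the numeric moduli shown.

dp_I1/dt = E_Se1 - 9*p_I1/4 - q_C1/4 - q_C2/8 - q_C3/5

bond 5 stroke→J1  (Se1 fixes effort; stroke away)
bond 0 stroke→I1  (I1 integral (f out))
bond 1 stroke→J1  (J1: bond 0 brought flow, rest push out)
bond 2 stroke→J1  (1-jn J1 has f-setter on 0)
bond 3 stroke→J1  (J1 flow already set via bond 0)
bond 4 stroke→J1  (J1 flow already set via bond 0)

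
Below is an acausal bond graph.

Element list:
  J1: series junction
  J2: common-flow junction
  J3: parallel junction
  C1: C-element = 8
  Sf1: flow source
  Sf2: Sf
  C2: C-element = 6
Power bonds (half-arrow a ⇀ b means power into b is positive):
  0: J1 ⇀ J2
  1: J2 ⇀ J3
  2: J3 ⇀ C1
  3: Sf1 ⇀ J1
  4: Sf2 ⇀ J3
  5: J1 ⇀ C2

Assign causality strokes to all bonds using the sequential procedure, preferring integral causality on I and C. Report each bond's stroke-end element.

β0 stroke at J1
β1 stroke at J2
β2 stroke at J3
β3 stroke at Sf1
β4 stroke at Sf2
β5 stroke at J1

bond 3 stroke→Sf1  (Sf1: flow source, stroke at near end)
bond 4 stroke→Sf2  (Sf2: flow source, stroke at near end)
bond 0 stroke→J1  (J1: bond 3 brought flow, rest push out)
bond 5 stroke→J1  (J1: bond 3 brought flow, rest push out)
bond 1 stroke→J2  (J2 flow already set via bond 0)
bond 2 stroke→J3  (only one effort-in slot at J3)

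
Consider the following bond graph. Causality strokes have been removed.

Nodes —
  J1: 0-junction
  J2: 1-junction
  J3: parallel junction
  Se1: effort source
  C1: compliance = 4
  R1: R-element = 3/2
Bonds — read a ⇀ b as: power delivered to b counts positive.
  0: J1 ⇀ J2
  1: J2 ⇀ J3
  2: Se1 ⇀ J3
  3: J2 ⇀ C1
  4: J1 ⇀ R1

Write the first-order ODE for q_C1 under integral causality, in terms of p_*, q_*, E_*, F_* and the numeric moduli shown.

dq_C1/dt = -2*E_Se1/3 - q_C1/6

bond 2 stroke→J3  (Se1 fixes effort; stroke away)
bond 1 stroke→J2  (J3 effort already set via bond 2)
bond 3 stroke→J2  (prefer integral on C1)
bond 0 stroke→J1  (closing 1-jn rule on J2)
bond 4 stroke→R1  (0-jn J1 has e-setter on 0)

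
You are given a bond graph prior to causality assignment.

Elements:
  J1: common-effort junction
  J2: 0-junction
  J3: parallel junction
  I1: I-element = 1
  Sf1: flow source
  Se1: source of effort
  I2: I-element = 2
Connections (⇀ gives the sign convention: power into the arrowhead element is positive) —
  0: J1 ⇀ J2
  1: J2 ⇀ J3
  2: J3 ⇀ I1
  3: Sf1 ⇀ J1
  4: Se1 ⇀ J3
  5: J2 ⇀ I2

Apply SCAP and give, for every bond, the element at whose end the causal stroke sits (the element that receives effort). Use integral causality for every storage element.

β0 stroke→J1
β1 stroke→J2
β2 stroke→I1
β3 stroke→Sf1
β4 stroke→J3
β5 stroke→I2

b3 |Sf1  (source Sf1 imposes f)
b4 |J3  (Se1 (Se) sets effort on bond)
b0 |J1  (J1: last free bond brings effort in)
b1 |J2  (common-e at J3 fixed by 4)
b2 |I1  (J3: bond 4 brought effort, rest push out)
b5 |I2  (J2 effort already set via bond 1)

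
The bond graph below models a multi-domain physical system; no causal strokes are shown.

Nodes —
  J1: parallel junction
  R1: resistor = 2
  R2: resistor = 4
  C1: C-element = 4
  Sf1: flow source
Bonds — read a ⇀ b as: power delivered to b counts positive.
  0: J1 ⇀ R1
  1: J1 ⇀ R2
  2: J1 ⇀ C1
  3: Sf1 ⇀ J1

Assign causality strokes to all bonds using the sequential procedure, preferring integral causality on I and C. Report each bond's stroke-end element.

bond 0 stroke at R1
bond 1 stroke at R2
bond 2 stroke at J1
bond 3 stroke at Sf1

b3 |Sf1  (source Sf1 imposes f)
b2 |J1  (C1 outputs effort q/C1)
b0 |R1  (0-jn J1 has e-setter on 2)
b1 |R2  (0-jn J1 has e-setter on 2)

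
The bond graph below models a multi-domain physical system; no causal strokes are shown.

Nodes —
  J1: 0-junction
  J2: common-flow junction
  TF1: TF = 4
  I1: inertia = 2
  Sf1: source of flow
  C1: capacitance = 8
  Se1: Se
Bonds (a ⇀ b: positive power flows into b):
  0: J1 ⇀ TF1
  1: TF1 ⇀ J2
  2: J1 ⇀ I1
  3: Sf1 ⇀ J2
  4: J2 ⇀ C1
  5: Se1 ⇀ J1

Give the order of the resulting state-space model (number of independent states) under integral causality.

2  (C1, I1 all integral)

bond 3 stroke→Sf1  (Sf1 (Sf) sets flow on bond)
bond 5 stroke→J1  (Se1: effort source, stroke at far end)
bond 0 stroke→TF1  (J1 effort already set via bond 5)
bond 2 stroke→I1  (J1: bond 5 brought effort, rest push out)
bond 1 stroke→J2  (J2: bond 3 brought flow, rest push out)
bond 4 stroke→J2  (J2 flow already set via bond 3)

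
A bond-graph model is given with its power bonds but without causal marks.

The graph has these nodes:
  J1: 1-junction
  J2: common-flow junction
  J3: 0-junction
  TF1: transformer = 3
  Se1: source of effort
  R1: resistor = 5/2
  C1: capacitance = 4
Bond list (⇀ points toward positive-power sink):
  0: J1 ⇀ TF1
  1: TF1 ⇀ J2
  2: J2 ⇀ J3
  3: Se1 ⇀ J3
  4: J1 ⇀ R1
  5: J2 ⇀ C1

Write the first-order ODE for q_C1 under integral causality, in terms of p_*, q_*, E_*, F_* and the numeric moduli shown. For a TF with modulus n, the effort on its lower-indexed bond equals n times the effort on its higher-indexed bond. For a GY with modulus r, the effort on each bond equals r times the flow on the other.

b3 →J3  (Se1 (Se) sets effort on bond)
b2 →J2  (common-e at J3 fixed by 3)
b5 →J2  (C1: C, integral causality)
b1 →TF1  (J2 needs exactly one f-in)
b0 →J1  (TF1 one-in-one-out from 1)
b4 →R1  (closing 1-jn rule on J1)

dq_C1/dt = -18*E_Se1/5 - 9*q_C1/10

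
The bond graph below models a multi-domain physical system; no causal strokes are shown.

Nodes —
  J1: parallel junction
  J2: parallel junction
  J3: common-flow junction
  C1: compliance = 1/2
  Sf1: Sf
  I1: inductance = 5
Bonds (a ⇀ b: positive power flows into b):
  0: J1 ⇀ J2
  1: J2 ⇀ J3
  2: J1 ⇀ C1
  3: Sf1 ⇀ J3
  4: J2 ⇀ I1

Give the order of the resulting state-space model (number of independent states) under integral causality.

#3 stroke→Sf1  (source Sf1 imposes f)
#1 stroke→J3  (1-jn J3 has f-setter on 3)
#2 stroke→J1  (C1 integral (e out))
#0 stroke→J2  (J1 effort already set via bond 2)
#4 stroke→I1  (0-jn J2 has e-setter on 0)

2  (C1, I1 all integral)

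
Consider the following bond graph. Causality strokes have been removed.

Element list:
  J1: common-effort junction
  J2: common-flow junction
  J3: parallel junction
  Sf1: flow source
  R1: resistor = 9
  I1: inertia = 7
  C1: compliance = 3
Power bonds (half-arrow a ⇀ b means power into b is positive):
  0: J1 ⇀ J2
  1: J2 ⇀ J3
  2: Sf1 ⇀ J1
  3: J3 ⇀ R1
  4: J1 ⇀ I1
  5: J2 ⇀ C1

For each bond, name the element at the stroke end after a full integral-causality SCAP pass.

β2 |Sf1  (Sf1 fixes flow; stroke at Sf1)
β4 |I1  (prefer integral on I1)
β0 |J1  (J1 needs exactly one e-in)
β1 |J2  (J2 flow already set via bond 0)
β5 |J2  (1-jn J2 has f-setter on 0)
β3 |J3  (closing 0-jn rule on J3)

b0 stroke→J1
b1 stroke→J2
b2 stroke→Sf1
b3 stroke→J3
b4 stroke→I1
b5 stroke→J2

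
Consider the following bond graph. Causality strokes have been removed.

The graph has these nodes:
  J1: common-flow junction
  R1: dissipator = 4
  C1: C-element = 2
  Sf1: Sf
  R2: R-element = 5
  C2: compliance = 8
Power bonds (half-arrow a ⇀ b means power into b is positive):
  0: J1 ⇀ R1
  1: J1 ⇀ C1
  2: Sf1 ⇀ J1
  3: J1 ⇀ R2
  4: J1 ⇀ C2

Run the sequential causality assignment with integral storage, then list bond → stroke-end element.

#0 stroke→J1
#1 stroke→J1
#2 stroke→Sf1
#3 stroke→J1
#4 stroke→J1

b2 stroke at Sf1  (Sf1: flow source, stroke at near end)
b0 stroke at J1  (common-f at J1 fixed by 2)
b1 stroke at J1  (1-jn J1 has f-setter on 2)
b3 stroke at J1  (J1 flow already set via bond 2)
b4 stroke at J1  (1-jn J1 has f-setter on 2)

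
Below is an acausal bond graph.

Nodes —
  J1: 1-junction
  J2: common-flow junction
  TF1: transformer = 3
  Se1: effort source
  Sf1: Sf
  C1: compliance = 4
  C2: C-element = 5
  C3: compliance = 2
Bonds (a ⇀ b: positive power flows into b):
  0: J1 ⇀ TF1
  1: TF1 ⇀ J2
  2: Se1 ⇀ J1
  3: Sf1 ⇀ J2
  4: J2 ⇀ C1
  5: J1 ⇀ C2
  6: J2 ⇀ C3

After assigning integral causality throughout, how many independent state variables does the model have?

β2 →J1  (Se1 fixes effort; stroke away)
β3 →Sf1  (Sf1 fixes flow; stroke at Sf1)
β1 →J2  (J2: bond 3 brought flow, rest push out)
β4 →J2  (common-f at J2 fixed by 3)
β6 →J2  (common-f at J2 fixed by 3)
β0 →TF1  (TF TF1: opposite of bond 1)
β5 →J1  (J1: bond 0 brought flow, rest push out)

3  (C1, C2, C3 all integral)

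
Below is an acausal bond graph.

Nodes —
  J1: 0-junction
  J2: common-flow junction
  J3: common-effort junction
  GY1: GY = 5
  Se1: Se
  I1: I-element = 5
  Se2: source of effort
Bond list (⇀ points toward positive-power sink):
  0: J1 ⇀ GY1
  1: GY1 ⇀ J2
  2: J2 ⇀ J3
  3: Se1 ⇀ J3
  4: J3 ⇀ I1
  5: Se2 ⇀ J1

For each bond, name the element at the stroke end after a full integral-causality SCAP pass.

β3 →J3  (Se1 fixes effort; stroke away)
β5 →J1  (Se2 fixes effort; stroke away)
β0 →GY1  (J1: bond 5 brought effort, rest push out)
β2 →J2  (common-e at J3 fixed by 3)
β4 →I1  (J3 effort already set via bond 3)
β1 →GY1  (GY GY1: same side as bond 0)

b0 stroke→GY1
b1 stroke→GY1
b2 stroke→J2
b3 stroke→J3
b4 stroke→I1
b5 stroke→J1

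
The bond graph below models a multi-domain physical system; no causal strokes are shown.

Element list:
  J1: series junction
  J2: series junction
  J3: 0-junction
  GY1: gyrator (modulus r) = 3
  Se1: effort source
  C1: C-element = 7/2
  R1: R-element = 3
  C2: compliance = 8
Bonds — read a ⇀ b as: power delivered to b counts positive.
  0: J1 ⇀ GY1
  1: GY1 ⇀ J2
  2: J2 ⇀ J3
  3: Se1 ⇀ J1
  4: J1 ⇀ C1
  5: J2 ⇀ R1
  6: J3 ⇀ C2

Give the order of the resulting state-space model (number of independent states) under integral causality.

β3 →J1  (Se1 (Se) sets effort on bond)
β4 →J1  (prefer integral on C1)
β0 →GY1  (J1: last free bond brings flow in)
β1 →GY1  (through GY1, causality inverts; strokes same side of GY1)
β2 →J2  (common-f at J2 fixed by 1)
β5 →J2  (common-f at J2 fixed by 1)
β6 →J3  (J3 needs exactly one e-in)

2  (C1, C2 all integral)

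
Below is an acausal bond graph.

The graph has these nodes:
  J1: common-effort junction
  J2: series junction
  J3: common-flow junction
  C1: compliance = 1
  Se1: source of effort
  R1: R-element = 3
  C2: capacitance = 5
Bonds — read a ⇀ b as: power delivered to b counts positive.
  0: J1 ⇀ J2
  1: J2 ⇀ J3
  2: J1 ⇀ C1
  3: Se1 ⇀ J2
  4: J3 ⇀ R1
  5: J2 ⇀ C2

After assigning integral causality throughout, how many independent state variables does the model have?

2  (C1, C2 all integral)

b3 →J2  (Se1: effort source, stroke at far end)
b2 →J1  (C1 outputs effort q/C1)
b0 →J2  (J1 effort already set via bond 2)
b5 →J2  (C2: C, integral causality)
b1 →J3  (J2 needs exactly one f-in)
b4 →R1  (closing 1-jn rule on J3)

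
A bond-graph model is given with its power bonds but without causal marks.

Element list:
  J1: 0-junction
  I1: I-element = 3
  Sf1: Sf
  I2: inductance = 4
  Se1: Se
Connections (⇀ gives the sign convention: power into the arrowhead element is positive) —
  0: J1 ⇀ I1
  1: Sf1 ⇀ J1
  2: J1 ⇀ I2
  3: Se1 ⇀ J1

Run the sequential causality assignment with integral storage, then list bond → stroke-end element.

β0 stroke→I1
β1 stroke→Sf1
β2 stroke→I2
β3 stroke→J1

bond 1 stroke→Sf1  (source Sf1 imposes f)
bond 3 stroke→J1  (Se1 fixes effort; stroke away)
bond 0 stroke→I1  (J1 effort already set via bond 3)
bond 2 stroke→I2  (common-e at J1 fixed by 3)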